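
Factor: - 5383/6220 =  - 2^(-2 )*5^( - 1 ) *7^1*311^(-1 )*769^1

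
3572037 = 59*60543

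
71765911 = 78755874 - 6989963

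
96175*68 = 6539900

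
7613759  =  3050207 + 4563552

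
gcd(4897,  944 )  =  59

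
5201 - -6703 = 11904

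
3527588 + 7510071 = 11037659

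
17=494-477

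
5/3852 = 5/3852 =0.00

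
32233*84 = 2707572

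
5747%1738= 533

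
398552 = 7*56936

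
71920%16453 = 6108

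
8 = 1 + 7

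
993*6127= 6084111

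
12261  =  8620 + 3641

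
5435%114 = 77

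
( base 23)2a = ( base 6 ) 132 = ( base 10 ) 56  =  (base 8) 70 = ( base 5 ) 211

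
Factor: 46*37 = 1702 = 2^1*23^1*37^1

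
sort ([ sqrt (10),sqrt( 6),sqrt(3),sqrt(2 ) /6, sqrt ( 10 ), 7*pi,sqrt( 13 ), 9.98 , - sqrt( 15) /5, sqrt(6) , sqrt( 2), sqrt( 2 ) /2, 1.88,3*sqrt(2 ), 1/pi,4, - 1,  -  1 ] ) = [  -  1 ,  -  1, - sqrt(15 )/5,sqrt( 2 )/6, 1/pi, sqrt( 2)/2,sqrt( 2), sqrt( 3), 1.88, sqrt( 6), sqrt ( 6), sqrt( 10 ),sqrt( 10 ), sqrt( 13),  4,3*sqrt( 2),9.98, 7*pi]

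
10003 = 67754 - 57751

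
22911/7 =3273= 3273.00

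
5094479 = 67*76037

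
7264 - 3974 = 3290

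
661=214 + 447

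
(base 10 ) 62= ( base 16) 3E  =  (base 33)1T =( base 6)142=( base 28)26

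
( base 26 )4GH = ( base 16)C41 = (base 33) 2t2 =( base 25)50c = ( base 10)3137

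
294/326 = 147/163 = 0.90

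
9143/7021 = 9143/7021=1.30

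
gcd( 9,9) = 9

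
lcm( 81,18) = 162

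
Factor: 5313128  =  2^3*664141^1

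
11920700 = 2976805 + 8943895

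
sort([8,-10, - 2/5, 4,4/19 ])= [ - 10, - 2/5,  4/19, 4,8 ] 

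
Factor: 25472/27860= 32/35 = 2^5*5^( - 1 )*7^(-1 ) 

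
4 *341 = 1364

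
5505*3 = 16515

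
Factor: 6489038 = 2^1*3244519^1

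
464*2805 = 1301520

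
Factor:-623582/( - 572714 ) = 311791/286357  =  233^( - 1)*1229^( - 1 )*311791^1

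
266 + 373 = 639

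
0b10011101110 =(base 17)464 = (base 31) 19m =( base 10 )1262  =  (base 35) 112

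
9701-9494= 207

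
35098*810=28429380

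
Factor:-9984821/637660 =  - 2^( - 2)*5^( - 1 )* 7^1* 11^1*31^1 * 47^1*89^1*31883^(  -  1 ) 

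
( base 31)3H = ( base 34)38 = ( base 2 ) 1101110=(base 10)110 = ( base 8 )156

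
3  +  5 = 8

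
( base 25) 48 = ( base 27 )40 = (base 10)108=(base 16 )6C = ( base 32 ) 3c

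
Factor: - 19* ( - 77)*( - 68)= - 2^2*7^1*11^1*17^1 * 19^1 = - 99484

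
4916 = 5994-1078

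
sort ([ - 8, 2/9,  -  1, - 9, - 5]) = [-9,-8, -5, -1 , 2/9]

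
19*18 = 342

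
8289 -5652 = 2637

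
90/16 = 5+5/8 = 5.62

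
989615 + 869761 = 1859376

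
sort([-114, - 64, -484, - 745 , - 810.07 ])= [ - 810.07,- 745,  -  484, - 114, - 64]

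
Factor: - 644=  - 2^2*7^1*23^1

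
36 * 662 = 23832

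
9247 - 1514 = 7733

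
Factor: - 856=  - 2^3*107^1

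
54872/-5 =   -  10975+3/5 =- 10974.40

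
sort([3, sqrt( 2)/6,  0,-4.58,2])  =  [ - 4.58, 0 , sqrt( 2 )/6,2,3]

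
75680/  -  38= -1992+8/19 = -1991.58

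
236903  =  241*983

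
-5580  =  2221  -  7801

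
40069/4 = 10017 + 1/4 = 10017.25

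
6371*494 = 3147274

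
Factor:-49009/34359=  - 3^ ( -1)*13^( - 1) * 881^( - 1)*49009^1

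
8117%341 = 274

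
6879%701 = 570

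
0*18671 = 0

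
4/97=4/97  =  0.04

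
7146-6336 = 810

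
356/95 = 356/95 = 3.75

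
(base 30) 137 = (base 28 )17h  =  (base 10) 997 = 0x3E5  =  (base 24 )1hd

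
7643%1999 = 1646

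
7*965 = 6755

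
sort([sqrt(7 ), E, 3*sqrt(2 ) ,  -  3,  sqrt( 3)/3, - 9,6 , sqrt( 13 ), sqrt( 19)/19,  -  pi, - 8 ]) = [-9  , - 8,  -  pi, - 3 , sqrt(19)/19, sqrt (3)/3,sqrt(7 ) , E,sqrt( 13), 3*sqrt( 2 ),6 ]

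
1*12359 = 12359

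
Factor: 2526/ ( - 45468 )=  - 1/18 = - 2^( - 1 )*3^( - 2)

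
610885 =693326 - 82441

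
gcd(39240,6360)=120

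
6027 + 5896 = 11923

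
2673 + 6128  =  8801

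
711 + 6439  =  7150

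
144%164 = 144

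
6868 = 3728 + 3140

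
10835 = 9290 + 1545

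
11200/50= 224 = 224.00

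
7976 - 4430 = 3546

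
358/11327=358/11327=0.03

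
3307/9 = 367 + 4/9 = 367.44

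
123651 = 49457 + 74194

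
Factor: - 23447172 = - 2^2*3^1*7^1*47^1*5939^1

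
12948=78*166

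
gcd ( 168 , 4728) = 24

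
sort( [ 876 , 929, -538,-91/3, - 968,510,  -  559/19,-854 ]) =[ - 968, - 854, -538, - 91/3 ,  -  559/19,510, 876, 929]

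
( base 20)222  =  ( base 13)4ca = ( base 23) 1DE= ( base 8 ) 1512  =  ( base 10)842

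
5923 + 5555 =11478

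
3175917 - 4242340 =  - 1066423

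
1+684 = 685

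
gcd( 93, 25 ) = 1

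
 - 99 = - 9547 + 9448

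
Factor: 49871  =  49871^1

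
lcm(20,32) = 160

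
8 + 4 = 12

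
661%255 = 151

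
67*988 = 66196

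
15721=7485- - 8236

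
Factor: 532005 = 3^1*5^1*29^1*1223^1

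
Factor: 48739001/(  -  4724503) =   -  7^(  -  1) *23^1*674929^( - 1)*2119087^1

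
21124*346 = 7308904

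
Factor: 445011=3^1* 7^1*21191^1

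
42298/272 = 155 + 69/136  =  155.51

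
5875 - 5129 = 746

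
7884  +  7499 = 15383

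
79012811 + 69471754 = 148484565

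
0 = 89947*0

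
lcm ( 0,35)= 0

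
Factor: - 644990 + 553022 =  - 2^6*3^1*479^1 = - 91968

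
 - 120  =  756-876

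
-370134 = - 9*41126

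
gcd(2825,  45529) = 1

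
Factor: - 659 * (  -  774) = 2^1 * 3^2*43^1*659^1 = 510066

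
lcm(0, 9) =0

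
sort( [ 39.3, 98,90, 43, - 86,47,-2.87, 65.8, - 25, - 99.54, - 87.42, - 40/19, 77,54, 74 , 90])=[-99.54,-87.42,-86,- 25,-2.87, - 40/19,39.3, 43, 47, 54,65.8, 74,  77,90 , 90,98]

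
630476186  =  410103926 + 220372260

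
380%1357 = 380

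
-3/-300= 1/100 = 0.01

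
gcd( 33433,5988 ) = 499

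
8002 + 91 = 8093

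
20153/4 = 5038+1/4 = 5038.25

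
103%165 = 103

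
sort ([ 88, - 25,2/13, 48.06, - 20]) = [ - 25, - 20,  2/13,48.06,88]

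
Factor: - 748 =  - 2^2 * 11^1*17^1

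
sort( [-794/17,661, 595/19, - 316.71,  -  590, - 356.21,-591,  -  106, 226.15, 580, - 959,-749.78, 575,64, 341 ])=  [-959,-749.78,  -  591 , - 590,-356.21, - 316.71, - 106, - 794/17,595/19,64, 226.15, 341, 575, 580,661 ] 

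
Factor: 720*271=195120= 2^4*3^2*5^1*271^1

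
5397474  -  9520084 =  - 4122610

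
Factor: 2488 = 2^3*311^1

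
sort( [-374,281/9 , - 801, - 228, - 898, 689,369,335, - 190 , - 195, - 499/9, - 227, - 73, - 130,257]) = [ - 898,- 801, -374, - 228, - 227, - 195, - 190, - 130, - 73,-499/9,281/9,  257,335,369,689 ]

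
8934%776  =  398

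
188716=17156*11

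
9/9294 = 3/3098 = 0.00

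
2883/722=2883/722=3.99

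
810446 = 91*8906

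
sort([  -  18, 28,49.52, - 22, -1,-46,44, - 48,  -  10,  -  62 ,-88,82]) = [  -  88, - 62, - 48,  -  46,  -  22, - 18, - 10,  -  1, 28, 44,49.52,82]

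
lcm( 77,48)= 3696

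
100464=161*624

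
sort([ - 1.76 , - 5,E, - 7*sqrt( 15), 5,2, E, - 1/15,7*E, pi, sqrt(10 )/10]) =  [ - 7* sqrt(15), -5, - 1.76 , - 1/15, sqrt( 10)/10,  2, E  ,  E,  pi, 5,7*E] 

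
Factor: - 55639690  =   -2^1*5^1*29^1*191861^1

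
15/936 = 5/312 = 0.02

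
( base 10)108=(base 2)1101100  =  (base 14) 7a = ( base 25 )48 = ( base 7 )213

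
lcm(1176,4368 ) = 30576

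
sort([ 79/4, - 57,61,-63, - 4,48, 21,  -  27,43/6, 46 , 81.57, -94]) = [ - 94,- 63, - 57, - 27 , - 4,43/6,79/4,21, 46 , 48, 61,  81.57]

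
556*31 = 17236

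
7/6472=7/6472=   0.00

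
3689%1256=1177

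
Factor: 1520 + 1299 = 2819^1  =  2819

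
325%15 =10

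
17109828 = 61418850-44309022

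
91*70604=6424964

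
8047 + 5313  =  13360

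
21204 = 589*36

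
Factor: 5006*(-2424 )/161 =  - 2^4*3^1*7^( - 1 )*23^( - 1)*101^1*2503^1 =- 12134544/161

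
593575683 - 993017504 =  - 399441821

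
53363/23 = 53363/23 = 2320.13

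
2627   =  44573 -41946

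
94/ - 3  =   - 32 + 2/3 =- 31.33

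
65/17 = 65/17 = 3.82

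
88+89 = 177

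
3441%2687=754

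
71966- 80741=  - 8775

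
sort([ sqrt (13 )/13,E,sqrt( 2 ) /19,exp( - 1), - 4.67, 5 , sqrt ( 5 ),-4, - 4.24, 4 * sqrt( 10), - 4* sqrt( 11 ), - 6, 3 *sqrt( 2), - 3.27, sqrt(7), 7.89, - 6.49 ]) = [-4*sqrt ( 11), - 6.49, - 6, - 4.67, - 4.24, - 4, - 3.27, sqrt(2 )/19, sqrt(13)/13, exp( - 1 ),sqrt(5 ), sqrt(7) , E, 3 * sqrt(  2 ), 5,7.89, 4  *sqrt ( 10 )]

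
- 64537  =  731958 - 796495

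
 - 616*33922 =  - 20895952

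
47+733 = 780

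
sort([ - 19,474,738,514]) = [-19, 474, 514,738 ]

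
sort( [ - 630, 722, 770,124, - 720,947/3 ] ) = [ - 720 , -630, 124, 947/3, 722, 770] 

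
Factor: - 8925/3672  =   - 2^( - 3 ) * 3^ ( - 2 )*5^2*7^1 = -175/72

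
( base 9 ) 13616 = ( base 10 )9249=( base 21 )kk9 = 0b10010000100001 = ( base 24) G19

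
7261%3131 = 999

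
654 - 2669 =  - 2015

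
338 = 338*1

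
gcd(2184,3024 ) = 168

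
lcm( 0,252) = 0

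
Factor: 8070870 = 2^1* 3^1*5^1 *269029^1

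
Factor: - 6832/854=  - 2^3 = - 8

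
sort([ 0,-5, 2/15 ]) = [ - 5,0,2/15 ]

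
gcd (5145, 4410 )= 735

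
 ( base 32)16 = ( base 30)18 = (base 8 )46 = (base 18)22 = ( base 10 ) 38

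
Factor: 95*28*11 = 29260 = 2^2*5^1*7^1* 11^1*19^1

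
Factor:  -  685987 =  - 685987^1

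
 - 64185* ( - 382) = 24518670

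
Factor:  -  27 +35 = 2^3 = 8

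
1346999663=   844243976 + 502755687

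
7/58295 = 7/58295 = 0.00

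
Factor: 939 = 3^1*313^1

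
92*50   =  4600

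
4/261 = 4/261 = 0.02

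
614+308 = 922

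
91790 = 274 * 335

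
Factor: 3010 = 2^1 * 5^1  *7^1*43^1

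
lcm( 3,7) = 21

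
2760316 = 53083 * 52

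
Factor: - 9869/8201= - 59^( - 1)*71^1 = - 71/59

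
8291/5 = 1658+ 1/5 = 1658.20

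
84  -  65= 19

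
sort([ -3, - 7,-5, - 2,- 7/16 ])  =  [- 7, - 5, - 3, - 2, - 7/16] 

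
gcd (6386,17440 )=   2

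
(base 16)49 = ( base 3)2201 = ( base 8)111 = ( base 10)73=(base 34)25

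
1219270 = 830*1469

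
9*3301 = 29709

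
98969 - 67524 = 31445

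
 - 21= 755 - 776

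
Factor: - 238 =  - 2^1*7^1*17^1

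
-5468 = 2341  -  7809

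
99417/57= 1744 + 3/19 = 1744.16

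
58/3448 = 29/1724 = 0.02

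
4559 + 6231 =10790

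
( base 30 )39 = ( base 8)143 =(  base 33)30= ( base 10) 99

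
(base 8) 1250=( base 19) 1GF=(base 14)368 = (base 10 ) 680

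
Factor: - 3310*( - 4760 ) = 15755600 =2^4*5^2*7^1*17^1 *331^1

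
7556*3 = 22668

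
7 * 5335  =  37345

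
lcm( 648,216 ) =648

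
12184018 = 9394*1297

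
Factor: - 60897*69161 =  -4211697417=-3^1*23^1*31^1*53^1 *97^1 * 383^1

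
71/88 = 71/88=0.81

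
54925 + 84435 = 139360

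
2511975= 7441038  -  4929063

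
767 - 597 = 170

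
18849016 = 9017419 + 9831597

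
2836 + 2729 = 5565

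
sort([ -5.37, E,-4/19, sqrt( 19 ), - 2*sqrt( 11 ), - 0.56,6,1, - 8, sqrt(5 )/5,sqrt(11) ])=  [-8 , - 2* sqrt( 11 ) , - 5.37, - 0.56, - 4/19,sqrt (5 )/5, 1, E, sqrt(11 ),sqrt( 19 ),6 ] 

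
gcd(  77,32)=1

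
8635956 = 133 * 64932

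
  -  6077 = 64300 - 70377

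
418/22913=38/2083 = 0.02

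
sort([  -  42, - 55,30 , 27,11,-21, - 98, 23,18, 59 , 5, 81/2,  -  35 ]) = [-98, - 55, - 42 , - 35,  -  21,  5, 11 , 18, 23,  27, 30,81/2,59 ] 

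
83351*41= 3417391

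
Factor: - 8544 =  - 2^5* 3^1*89^1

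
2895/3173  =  2895/3173 = 0.91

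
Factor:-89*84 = - 2^2*3^1*7^1*89^1 = - 7476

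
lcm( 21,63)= 63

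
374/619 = 374/619=0.60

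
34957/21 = 34957/21 = 1664.62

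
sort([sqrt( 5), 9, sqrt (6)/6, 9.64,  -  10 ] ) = [ - 10, sqrt( 6)/6,  sqrt( 5 ), 9,9.64 ]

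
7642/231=7642/231= 33.08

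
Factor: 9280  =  2^6*5^1*29^1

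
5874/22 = 267 = 267.00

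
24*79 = 1896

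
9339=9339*1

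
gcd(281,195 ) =1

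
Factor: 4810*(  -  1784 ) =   -  8581040=- 2^4* 5^1*13^1*37^1*223^1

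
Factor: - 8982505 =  - 5^1*7^1*256643^1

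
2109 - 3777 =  - 1668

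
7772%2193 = 1193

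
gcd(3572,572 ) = 4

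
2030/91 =22 + 4/13= 22.31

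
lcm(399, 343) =19551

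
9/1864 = 9/1864 = 0.00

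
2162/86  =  25 + 6/43 = 25.14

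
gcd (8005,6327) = 1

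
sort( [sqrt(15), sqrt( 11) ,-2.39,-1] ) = [-2.39,-1, sqrt( 11), sqrt(  15)]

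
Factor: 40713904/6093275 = 2^4*5^(  -  2)*7^2*11^1*23^( - 1 ) * 4721^1 * 10597^( - 1) 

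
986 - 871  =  115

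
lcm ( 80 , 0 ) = 0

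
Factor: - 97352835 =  - 3^1*5^1*6490189^1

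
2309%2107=202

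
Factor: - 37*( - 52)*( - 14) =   -  26936 =- 2^3*7^1* 13^1*37^1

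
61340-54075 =7265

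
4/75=4/75=0.05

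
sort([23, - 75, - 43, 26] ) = [ -75, - 43,23,26 ] 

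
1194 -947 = 247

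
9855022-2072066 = 7782956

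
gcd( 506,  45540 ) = 506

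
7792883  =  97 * 80339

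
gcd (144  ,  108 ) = 36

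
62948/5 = 12589  +  3/5 = 12589.60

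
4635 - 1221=3414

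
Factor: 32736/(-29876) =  - 744/679 = - 2^3*3^1*7^ ( - 1 )*31^1 * 97^(-1 ) 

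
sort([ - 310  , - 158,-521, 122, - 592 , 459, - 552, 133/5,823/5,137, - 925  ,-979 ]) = [ - 979, - 925, - 592, - 552, - 521, - 310, - 158,133/5,122,  137, 823/5,459] 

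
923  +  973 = 1896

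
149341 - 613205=  -  463864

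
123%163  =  123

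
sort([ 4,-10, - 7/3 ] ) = [  -  10, - 7/3, 4]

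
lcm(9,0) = 0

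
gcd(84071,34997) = 1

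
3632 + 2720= 6352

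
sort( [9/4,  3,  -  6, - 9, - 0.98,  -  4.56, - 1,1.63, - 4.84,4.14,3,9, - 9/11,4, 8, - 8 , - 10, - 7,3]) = [ - 10,  -  9, - 8 , - 7, - 6, - 4.84, -4.56, - 1, - 0.98, - 9/11,1.63, 9/4, 3,3,3, 4  ,  4.14,8, 9]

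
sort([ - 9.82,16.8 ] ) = [ - 9.82 , 16.8] 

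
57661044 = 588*98063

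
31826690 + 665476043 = 697302733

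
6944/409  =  6944/409 = 16.98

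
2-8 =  - 6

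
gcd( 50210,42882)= 2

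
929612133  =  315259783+614352350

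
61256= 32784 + 28472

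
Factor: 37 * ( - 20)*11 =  - 8140=- 2^2*5^1*11^1 *37^1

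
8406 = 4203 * 2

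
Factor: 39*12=468= 2^2*3^2* 13^1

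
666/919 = 666/919  =  0.72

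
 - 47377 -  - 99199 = 51822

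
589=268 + 321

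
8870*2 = 17740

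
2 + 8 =10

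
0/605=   0 =0.00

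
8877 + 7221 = 16098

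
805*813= 654465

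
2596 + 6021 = 8617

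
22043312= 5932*3716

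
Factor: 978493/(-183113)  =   - 7^( -2) *37^( - 1)*47^1*101^(- 1 )*109^1*191^1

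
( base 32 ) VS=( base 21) 26c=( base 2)1111111100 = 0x3fc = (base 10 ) 1020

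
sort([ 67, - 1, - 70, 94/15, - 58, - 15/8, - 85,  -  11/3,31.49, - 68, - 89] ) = [ - 89 , - 85, - 70, - 68, - 58, - 11/3, - 15/8, - 1, 94/15,31.49, 67 ]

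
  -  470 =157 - 627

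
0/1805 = 0 = 0.00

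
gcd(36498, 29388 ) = 474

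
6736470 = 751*8970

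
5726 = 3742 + 1984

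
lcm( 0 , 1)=0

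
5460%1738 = 246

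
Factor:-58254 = - 2^1*3^1*7^1  *19^1*73^1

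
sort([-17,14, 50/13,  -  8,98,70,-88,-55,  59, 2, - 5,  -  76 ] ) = [ - 88, - 76, - 55, - 17, - 8,  -  5,  2,50/13, 14,59,70,  98]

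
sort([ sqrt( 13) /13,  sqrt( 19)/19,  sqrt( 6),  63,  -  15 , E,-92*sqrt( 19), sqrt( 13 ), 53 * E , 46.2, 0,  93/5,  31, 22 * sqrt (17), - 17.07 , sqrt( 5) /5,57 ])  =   [ - 92*sqrt(19) , - 17.07, - 15, 0, sqrt (19 )/19 , sqrt( 13) /13, sqrt(5 ) /5 , sqrt(6),  E,  sqrt(13), 93/5, 31 , 46.2,57,  63,  22 * sqrt( 17),53 * E]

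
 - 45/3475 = -9/695=- 0.01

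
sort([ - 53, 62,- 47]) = [ - 53, - 47,62 ] 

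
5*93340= 466700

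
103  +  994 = 1097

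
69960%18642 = 14034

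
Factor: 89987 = 29^2*107^1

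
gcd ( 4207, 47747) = 7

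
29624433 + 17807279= 47431712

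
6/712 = 3/356 = 0.01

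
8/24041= 8/24041 = 0.00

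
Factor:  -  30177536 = - 2^8*117881^1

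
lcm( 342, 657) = 24966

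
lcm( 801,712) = 6408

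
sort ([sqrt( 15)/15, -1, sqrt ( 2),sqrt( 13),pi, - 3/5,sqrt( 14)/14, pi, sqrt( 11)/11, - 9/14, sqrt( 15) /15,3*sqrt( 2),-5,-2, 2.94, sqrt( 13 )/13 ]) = [-5, - 2, - 1 ,  -  9/14, - 3/5, sqrt( 15 ) /15, sqrt( 15)/15,sqrt( 14)/14, sqrt(13)/13, sqrt(11) /11, sqrt( 2 ), 2.94, pi,pi,sqrt( 13 ), 3 * sqrt(2 ) ] 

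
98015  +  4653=102668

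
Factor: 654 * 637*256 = 106649088 = 2^9*3^1*7^2*13^1 * 109^1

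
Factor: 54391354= 2^1*27195677^1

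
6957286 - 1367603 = 5589683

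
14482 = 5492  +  8990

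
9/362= 9/362 = 0.02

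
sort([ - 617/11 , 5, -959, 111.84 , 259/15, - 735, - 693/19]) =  [ - 959, - 735,-617/11, - 693/19, 5 , 259/15,  111.84] 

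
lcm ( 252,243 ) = 6804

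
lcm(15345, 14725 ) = 1457775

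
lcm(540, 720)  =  2160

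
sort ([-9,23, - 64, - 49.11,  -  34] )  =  [ - 64, - 49.11, - 34, - 9, 23]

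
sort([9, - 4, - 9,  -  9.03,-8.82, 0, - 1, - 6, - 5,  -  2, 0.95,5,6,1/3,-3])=[-9.03, - 9, - 8.82,-6, - 5,-4,- 3, - 2, -1,0, 1/3, 0.95,5 , 6, 9]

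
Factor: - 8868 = -2^2* 3^1*739^1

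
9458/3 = 3152 + 2/3= 3152.67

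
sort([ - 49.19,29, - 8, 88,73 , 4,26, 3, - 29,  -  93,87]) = [-93, - 49.19,-29, - 8,3,4,26,29,73, 87,88] 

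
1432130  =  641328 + 790802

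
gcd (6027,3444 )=861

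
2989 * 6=17934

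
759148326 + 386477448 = 1145625774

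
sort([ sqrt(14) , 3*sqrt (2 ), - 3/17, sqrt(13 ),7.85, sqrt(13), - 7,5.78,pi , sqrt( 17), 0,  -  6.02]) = [-7, - 6.02, - 3/17,0, pi, sqrt (13), sqrt( 13 ),sqrt( 14), sqrt(17),3*sqrt( 2 ) , 5.78,  7.85]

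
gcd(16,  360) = 8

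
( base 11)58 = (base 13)4B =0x3F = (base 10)63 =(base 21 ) 30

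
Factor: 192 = 2^6*3^1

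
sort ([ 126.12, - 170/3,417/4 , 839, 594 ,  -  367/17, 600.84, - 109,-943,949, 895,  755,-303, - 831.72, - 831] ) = [ - 943,  -  831.72, - 831,-303,-109, - 170/3,- 367/17,417/4,  126.12,594,600.84,755, 839,  895 , 949]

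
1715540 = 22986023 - 21270483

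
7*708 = 4956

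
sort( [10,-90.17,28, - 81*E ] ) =[  -  81*E, - 90.17,10,28] 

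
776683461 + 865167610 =1641851071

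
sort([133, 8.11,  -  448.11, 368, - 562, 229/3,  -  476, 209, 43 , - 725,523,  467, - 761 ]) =[ - 761, - 725,  -  562, - 476, - 448.11,  8.11 , 43 , 229/3, 133,209,368, 467, 523]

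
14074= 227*62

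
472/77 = 6 + 10/77 = 6.13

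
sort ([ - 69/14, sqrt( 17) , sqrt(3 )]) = [-69/14, sqrt(3 ),sqrt(17 )]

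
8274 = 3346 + 4928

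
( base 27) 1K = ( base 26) 1l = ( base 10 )47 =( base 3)1202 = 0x2F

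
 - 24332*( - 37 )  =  900284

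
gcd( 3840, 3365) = 5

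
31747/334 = 31747/334 = 95.05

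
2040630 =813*2510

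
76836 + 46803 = 123639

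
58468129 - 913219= 57554910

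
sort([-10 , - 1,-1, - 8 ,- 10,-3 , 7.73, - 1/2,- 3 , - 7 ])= [ - 10, - 10, - 8,  -  7,  -  3,-3, - 1,  -  1 ,-1/2, 7.73]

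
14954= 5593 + 9361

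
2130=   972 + 1158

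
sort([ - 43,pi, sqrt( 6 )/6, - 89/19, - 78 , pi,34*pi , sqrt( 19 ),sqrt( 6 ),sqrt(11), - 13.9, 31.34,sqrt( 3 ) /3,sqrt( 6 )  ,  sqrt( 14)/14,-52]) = [ - 78,  -  52 , - 43 ,-13.9, - 89/19,sqrt( 14 ) /14,sqrt(6) /6,sqrt( 3 )/3,sqrt( 6 ), sqrt(6),pi,pi,sqrt( 11), sqrt( 19),31.34 , 34*pi ] 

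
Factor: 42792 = 2^3*3^1*1783^1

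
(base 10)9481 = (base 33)8NA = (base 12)55a1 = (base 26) E0H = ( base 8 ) 22411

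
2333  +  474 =2807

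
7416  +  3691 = 11107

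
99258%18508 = 6718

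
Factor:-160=-2^5*5^1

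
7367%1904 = 1655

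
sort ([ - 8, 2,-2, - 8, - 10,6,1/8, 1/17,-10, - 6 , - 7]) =[ - 10, - 10, - 8, - 8,- 7,-6, - 2,1/17,1/8, 2,6]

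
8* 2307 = 18456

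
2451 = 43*57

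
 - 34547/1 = - 34547 =- 34547.00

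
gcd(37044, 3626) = 98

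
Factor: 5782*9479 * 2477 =2^1 * 7^2 * 59^1 * 2477^1 * 9479^1 = 135758370706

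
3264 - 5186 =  - 1922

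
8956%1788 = 16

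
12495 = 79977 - 67482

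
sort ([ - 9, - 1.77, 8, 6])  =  [ - 9, - 1.77, 6, 8 ] 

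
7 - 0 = 7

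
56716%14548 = 13072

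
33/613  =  33/613 = 0.05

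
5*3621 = 18105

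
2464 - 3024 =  - 560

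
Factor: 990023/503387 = 17^( - 1 )*29611^(  -  1 )*990023^1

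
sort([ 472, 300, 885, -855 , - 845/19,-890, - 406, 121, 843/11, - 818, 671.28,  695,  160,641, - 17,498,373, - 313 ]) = [- 890, - 855, - 818, - 406, - 313, - 845/19, - 17,  843/11, 121, 160 , 300, 373, 472, 498, 641, 671.28, 695, 885 ]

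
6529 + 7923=14452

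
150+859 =1009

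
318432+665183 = 983615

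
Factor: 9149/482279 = 1307^1*68897^( - 1) = 1307/68897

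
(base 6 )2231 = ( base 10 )523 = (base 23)mh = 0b1000001011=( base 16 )20b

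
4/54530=2/27265 = 0.00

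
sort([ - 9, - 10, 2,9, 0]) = [-10, - 9, 0, 2,  9 ]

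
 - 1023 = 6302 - 7325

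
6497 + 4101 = 10598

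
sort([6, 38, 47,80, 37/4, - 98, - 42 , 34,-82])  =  [ - 98, - 82, - 42, 6, 37/4, 34,  38,  47,80]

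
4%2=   0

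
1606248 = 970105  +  636143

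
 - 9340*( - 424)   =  3960160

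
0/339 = 0 = 0.00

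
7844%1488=404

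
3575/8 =3575/8= 446.88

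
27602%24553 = 3049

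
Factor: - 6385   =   -5^1*1277^1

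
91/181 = 91/181 = 0.50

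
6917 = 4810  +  2107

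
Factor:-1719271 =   -  1719271^1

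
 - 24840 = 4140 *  ( - 6 )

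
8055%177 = 90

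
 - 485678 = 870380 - 1356058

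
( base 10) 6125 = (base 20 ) f65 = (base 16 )17ed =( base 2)1011111101101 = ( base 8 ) 13755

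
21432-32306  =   - 10874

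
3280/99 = 33 + 13/99 = 33.13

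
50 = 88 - 38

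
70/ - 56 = - 2 + 3/4 = -  1.25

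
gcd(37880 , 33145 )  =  4735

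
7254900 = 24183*300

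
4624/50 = 2312/25= 92.48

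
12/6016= 3/1504 = 0.00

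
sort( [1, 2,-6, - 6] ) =[ - 6,- 6,1,2 ]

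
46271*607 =28086497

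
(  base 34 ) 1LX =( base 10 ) 1903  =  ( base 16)76f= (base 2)11101101111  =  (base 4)131233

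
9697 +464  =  10161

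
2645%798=251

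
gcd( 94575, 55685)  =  5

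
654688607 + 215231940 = 869920547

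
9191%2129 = 675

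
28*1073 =30044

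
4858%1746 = 1366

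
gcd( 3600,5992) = 8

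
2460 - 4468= -2008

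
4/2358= 2/1179   =  0.00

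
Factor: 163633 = 163633^1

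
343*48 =16464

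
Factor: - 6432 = -2^5*3^1*67^1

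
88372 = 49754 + 38618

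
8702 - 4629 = 4073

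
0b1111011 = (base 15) 83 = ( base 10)123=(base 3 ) 11120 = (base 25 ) 4n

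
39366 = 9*4374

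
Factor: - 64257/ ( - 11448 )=2^( - 3)*3^ ( - 2 ) *53^ ( - 1)*21419^1 = 21419/3816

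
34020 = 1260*27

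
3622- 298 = 3324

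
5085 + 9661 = 14746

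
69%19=12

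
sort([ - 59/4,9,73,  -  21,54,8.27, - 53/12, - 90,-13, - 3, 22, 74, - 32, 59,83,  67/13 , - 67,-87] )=[ - 90, - 87, - 67 , - 32, - 21, - 59/4 , - 13, - 53/12, - 3 , 67/13,8.27,9, 22,54, 59 , 73,74,  83 ] 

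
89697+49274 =138971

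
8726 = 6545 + 2181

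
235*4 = 940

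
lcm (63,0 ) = 0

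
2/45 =2/45=0.04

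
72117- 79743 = - 7626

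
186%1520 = 186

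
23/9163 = 23/9163 = 0.00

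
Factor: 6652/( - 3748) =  - 937^ ( - 1 )*1663^1 = - 1663/937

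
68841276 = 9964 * 6909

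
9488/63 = 150+38/63 = 150.60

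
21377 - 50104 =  - 28727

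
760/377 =2 + 6/377 = 2.02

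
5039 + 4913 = 9952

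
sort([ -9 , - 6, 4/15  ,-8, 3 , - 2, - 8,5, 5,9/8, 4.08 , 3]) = [-9, - 8,-8,  -  6,- 2,  4/15, 9/8,3,3,4.08, 5, 5]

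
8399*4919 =41314681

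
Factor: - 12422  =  -2^1*6211^1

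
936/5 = 187 + 1/5 = 187.20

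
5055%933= 390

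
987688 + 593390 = 1581078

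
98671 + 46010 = 144681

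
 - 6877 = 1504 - 8381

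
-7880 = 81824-89704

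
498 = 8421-7923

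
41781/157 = 41781/157 =266.12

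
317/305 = 1+ 12/305 = 1.04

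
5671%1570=961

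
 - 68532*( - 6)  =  411192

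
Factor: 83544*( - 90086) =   -  2^4*3^1*31^1*59^2*1453^1=-7526144784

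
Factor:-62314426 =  - 2^1*31157213^1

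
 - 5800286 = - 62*93553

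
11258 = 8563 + 2695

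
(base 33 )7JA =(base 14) 3020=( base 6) 102124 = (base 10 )8260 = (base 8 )20104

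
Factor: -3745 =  - 5^1 * 7^1*107^1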